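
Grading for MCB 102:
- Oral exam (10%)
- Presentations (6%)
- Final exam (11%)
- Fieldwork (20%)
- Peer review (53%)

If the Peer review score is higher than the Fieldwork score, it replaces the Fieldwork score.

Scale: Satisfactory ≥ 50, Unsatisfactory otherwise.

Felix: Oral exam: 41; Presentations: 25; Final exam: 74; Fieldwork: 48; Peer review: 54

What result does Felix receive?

Satisfactory

Peer review (54) > Fieldwork (48), so Fieldwork counts as 54.
Weighted total:
  Oral exam 41 × 0.1 = 4.1
  Presentations 25 × 0.06 = 1.5
  Final exam 74 × 0.11 = 8.14
  Fieldwork 54 × 0.2 = 10.8
  Peer review 54 × 0.53 = 28.62
Sum = 53.16
53.16 ≥ 50 → Satisfactory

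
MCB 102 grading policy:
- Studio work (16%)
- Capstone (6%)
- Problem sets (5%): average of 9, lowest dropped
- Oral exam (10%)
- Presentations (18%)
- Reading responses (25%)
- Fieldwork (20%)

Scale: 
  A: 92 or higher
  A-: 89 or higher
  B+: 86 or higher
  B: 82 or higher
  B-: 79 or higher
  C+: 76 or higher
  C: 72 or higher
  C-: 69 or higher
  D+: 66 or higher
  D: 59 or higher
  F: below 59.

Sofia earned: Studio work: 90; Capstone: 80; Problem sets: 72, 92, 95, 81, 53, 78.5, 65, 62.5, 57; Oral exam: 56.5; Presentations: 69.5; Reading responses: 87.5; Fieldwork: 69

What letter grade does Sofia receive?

C+

Problem sets: drop 53 → average of remaining 8 = 603/8 = 75.375
Weighted total:
  Studio work 90 × 0.16 = 14.4
  Capstone 80 × 0.06 = 4.8
  Problem sets 75.375 × 0.05 = 3.76875
  Oral exam 56.5 × 0.1 = 5.65
  Presentations 69.5 × 0.18 = 12.51
  Reading responses 87.5 × 0.25 = 21.875
  Fieldwork 69 × 0.2 = 13.8
Sum = 76.80375
76.80375 is ≥ 76 and < 79 → C+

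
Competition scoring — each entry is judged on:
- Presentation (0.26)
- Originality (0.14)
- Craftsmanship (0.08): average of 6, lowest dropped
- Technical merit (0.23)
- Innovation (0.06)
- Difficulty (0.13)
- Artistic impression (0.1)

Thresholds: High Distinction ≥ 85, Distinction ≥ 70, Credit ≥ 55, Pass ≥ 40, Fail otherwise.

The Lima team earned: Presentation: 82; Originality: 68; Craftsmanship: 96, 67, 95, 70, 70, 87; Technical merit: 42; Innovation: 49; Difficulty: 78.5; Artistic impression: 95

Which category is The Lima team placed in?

Craftsmanship: drop 67 → average of remaining 5 = 418/5 = 83.6
Weighted total:
  Presentation 82 × 0.26 = 21.32
  Originality 68 × 0.14 = 9.52
  Craftsmanship 83.6 × 0.08 = 6.688
  Technical merit 42 × 0.23 = 9.66
  Innovation 49 × 0.06 = 2.94
  Difficulty 78.5 × 0.13 = 10.205
  Artistic impression 95 × 0.1 = 9.5
Sum = 69.833
69.833 is ≥ 55 and < 70 → Credit

Credit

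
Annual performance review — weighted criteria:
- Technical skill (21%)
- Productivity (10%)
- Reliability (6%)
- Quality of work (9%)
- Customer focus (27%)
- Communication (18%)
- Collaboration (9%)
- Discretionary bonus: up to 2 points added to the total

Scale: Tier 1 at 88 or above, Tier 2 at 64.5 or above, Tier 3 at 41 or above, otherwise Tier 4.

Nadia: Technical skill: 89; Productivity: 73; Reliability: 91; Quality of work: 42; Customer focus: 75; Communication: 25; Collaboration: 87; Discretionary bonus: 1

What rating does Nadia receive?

Weighted total:
  Technical skill 89 × 0.21 = 18.69
  Productivity 73 × 0.1 = 7.3
  Reliability 91 × 0.06 = 5.46
  Quality of work 42 × 0.09 = 3.78
  Customer focus 75 × 0.27 = 20.25
  Communication 25 × 0.18 = 4.5
  Collaboration 87 × 0.09 = 7.83
Sum = 67.81
Discretionary bonus: 67.81 + 1 = 68.81
68.81 is ≥ 64.5 and < 88 → Tier 2

Tier 2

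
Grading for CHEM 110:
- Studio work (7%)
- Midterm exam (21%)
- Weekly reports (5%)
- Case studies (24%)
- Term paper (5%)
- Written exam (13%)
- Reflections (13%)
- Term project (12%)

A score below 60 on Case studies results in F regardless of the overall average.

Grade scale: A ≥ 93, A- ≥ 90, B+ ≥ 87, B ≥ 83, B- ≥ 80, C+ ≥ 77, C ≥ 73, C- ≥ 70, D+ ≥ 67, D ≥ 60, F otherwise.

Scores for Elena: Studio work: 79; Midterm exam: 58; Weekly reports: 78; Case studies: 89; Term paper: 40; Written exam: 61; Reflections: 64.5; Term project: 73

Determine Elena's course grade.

Case studies score 89 ≥ 60: minimum met.
Weighted total:
  Studio work 79 × 0.07 = 5.53
  Midterm exam 58 × 0.21 = 12.18
  Weekly reports 78 × 0.05 = 3.9
  Case studies 89 × 0.24 = 21.36
  Term paper 40 × 0.05 = 2
  Written exam 61 × 0.13 = 7.93
  Reflections 64.5 × 0.13 = 8.385
  Term project 73 × 0.12 = 8.76
Sum = 70.045
70.045 is ≥ 70 and < 73 → C-

C-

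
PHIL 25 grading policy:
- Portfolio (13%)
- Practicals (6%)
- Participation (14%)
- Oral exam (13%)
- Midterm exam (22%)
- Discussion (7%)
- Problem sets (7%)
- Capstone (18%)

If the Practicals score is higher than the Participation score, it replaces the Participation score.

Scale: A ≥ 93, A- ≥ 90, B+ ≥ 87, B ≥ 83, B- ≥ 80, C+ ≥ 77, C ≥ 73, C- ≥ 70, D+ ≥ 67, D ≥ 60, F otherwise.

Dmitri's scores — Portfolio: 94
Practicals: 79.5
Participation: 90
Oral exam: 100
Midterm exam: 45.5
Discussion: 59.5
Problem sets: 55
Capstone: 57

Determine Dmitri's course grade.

C-

Practicals (79.5) ≤ Participation (90), so Participation stays at 90.
Weighted total:
  Portfolio 94 × 0.13 = 12.22
  Practicals 79.5 × 0.06 = 4.77
  Participation 90 × 0.14 = 12.6
  Oral exam 100 × 0.13 = 13
  Midterm exam 45.5 × 0.22 = 10.01
  Discussion 59.5 × 0.07 = 4.165
  Problem sets 55 × 0.07 = 3.85
  Capstone 57 × 0.18 = 10.26
Sum = 70.875
70.875 is ≥ 70 and < 73 → C-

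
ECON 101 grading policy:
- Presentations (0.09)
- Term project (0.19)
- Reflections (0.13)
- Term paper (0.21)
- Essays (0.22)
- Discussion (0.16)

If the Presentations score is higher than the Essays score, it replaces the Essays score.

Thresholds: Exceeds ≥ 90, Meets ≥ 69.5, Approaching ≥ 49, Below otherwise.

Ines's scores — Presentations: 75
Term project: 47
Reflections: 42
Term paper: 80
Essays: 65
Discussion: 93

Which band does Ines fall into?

Approaching

Presentations (75) > Essays (65), so Essays counts as 75.
Weighted total:
  Presentations 75 × 0.09 = 6.75
  Term project 47 × 0.19 = 8.93
  Reflections 42 × 0.13 = 5.46
  Term paper 80 × 0.21 = 16.8
  Essays 75 × 0.22 = 16.5
  Discussion 93 × 0.16 = 14.88
Sum = 69.32
69.32 is ≥ 49 and < 69.5 → Approaching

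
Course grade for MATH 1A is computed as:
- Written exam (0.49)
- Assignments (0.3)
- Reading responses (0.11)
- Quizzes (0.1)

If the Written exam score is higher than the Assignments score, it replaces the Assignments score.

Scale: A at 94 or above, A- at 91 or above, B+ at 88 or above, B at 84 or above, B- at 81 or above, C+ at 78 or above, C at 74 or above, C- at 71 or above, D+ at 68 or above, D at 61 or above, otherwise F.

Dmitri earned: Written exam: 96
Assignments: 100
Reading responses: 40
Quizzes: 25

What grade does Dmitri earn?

B-

Written exam (96) ≤ Assignments (100), so Assignments stays at 100.
Weighted total:
  Written exam 96 × 0.49 = 47.04
  Assignments 100 × 0.3 = 30
  Reading responses 40 × 0.11 = 4.4
  Quizzes 25 × 0.1 = 2.5
Sum = 83.94
83.94 is ≥ 81 and < 84 → B-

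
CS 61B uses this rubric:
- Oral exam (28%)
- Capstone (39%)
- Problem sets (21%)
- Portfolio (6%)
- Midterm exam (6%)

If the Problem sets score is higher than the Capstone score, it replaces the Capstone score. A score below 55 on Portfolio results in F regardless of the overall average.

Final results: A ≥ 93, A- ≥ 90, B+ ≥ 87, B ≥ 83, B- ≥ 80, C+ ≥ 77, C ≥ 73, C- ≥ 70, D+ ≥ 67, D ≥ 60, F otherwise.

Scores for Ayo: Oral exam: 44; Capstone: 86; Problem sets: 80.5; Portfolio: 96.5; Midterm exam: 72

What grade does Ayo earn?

C-

Problem sets (80.5) ≤ Capstone (86), so Capstone stays at 86.
Portfolio score 96.5 ≥ 55: minimum met.
Weighted total:
  Oral exam 44 × 0.28 = 12.32
  Capstone 86 × 0.39 = 33.54
  Problem sets 80.5 × 0.21 = 16.905
  Portfolio 96.5 × 0.06 = 5.79
  Midterm exam 72 × 0.06 = 4.32
Sum = 72.875
72.875 is ≥ 70 and < 73 → C-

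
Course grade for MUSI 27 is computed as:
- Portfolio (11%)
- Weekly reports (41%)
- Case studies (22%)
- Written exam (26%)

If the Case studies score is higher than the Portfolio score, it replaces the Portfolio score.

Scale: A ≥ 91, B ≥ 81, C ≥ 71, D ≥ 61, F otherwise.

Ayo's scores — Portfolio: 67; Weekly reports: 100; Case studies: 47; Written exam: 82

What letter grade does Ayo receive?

C

Case studies (47) ≤ Portfolio (67), so Portfolio stays at 67.
Weighted total:
  Portfolio 67 × 0.11 = 7.37
  Weekly reports 100 × 0.41 = 41
  Case studies 47 × 0.22 = 10.34
  Written exam 82 × 0.26 = 21.32
Sum = 80.03
80.03 is ≥ 71 and < 81 → C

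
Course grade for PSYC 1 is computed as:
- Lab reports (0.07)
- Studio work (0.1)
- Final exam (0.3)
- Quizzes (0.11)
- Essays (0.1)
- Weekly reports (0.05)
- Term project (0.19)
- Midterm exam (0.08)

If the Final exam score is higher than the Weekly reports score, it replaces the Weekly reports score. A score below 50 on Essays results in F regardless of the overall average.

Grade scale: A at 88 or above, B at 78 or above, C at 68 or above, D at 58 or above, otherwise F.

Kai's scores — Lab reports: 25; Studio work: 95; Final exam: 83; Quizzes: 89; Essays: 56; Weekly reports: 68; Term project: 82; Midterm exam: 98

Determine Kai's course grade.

Final exam (83) > Weekly reports (68), so Weekly reports counts as 83.
Essays score 56 ≥ 50: minimum met.
Weighted total:
  Lab reports 25 × 0.07 = 1.75
  Studio work 95 × 0.1 = 9.5
  Final exam 83 × 0.3 = 24.9
  Quizzes 89 × 0.11 = 9.79
  Essays 56 × 0.1 = 5.6
  Weekly reports 83 × 0.05 = 4.15
  Term project 82 × 0.19 = 15.58
  Midterm exam 98 × 0.08 = 7.84
Sum = 79.11
79.11 is ≥ 78 and < 88 → B

B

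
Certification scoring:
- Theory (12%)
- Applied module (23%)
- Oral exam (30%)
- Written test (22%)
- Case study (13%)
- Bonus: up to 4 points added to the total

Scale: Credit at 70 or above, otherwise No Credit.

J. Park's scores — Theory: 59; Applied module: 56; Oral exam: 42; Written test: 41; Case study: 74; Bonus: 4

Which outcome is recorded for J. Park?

Weighted total:
  Theory 59 × 0.12 = 7.08
  Applied module 56 × 0.23 = 12.88
  Oral exam 42 × 0.3 = 12.6
  Written test 41 × 0.22 = 9.02
  Case study 74 × 0.13 = 9.62
Sum = 51.2
Bonus: 51.2 + 4 = 55.2
55.2 < 70 → No Credit

No Credit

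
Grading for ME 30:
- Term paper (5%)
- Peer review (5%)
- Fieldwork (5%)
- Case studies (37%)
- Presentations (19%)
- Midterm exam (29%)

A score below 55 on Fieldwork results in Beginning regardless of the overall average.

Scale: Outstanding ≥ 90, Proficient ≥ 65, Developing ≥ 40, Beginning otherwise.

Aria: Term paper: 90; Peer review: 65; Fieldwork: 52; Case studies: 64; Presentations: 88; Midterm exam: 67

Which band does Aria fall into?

Fieldwork score 52 < 55: minimum not met.
Weighted total:
  Term paper 90 × 0.05 = 4.5
  Peer review 65 × 0.05 = 3.25
  Fieldwork 52 × 0.05 = 2.6
  Case studies 64 × 0.37 = 23.68
  Presentations 88 × 0.19 = 16.72
  Midterm exam 67 × 0.29 = 19.43
Sum = 70.18
Because the Fieldwork minimum was not met, the result is Beginning.

Beginning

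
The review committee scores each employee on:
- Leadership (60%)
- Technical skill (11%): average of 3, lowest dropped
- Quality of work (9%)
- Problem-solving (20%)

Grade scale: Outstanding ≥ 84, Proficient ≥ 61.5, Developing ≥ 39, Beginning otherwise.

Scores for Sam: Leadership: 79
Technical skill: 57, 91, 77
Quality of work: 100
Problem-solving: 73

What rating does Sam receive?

Proficient

Technical skill: drop 57 → average of remaining 2 = 168/2 = 84
Weighted total:
  Leadership 79 × 0.6 = 47.4
  Technical skill 84 × 0.11 = 9.24
  Quality of work 100 × 0.09 = 9
  Problem-solving 73 × 0.2 = 14.6
Sum = 80.24
80.24 is ≥ 61.5 and < 84 → Proficient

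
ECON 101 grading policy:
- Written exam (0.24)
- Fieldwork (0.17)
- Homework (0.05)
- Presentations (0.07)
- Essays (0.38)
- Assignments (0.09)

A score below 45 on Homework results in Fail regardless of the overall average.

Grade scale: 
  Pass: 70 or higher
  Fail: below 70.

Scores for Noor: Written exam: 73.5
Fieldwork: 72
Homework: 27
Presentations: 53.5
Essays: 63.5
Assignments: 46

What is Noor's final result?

Fail

Homework score 27 < 45: minimum not met.
Weighted total:
  Written exam 73.5 × 0.24 = 17.64
  Fieldwork 72 × 0.17 = 12.24
  Homework 27 × 0.05 = 1.35
  Presentations 53.5 × 0.07 = 3.745
  Essays 63.5 × 0.38 = 24.13
  Assignments 46 × 0.09 = 4.14
Sum = 63.245
Because the Homework minimum was not met, the result is Fail.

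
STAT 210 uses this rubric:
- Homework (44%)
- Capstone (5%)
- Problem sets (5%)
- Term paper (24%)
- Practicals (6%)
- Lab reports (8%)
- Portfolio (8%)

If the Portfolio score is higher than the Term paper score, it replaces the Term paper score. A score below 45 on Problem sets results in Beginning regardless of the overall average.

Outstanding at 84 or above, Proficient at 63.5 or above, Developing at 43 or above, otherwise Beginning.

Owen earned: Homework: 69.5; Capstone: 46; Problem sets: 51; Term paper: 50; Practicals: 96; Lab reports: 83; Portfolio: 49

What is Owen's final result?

Proficient

Portfolio (49) ≤ Term paper (50), so Term paper stays at 50.
Problem sets score 51 ≥ 45: minimum met.
Weighted total:
  Homework 69.5 × 0.44 = 30.58
  Capstone 46 × 0.05 = 2.3
  Problem sets 51 × 0.05 = 2.55
  Term paper 50 × 0.24 = 12
  Practicals 96 × 0.06 = 5.76
  Lab reports 83 × 0.08 = 6.64
  Portfolio 49 × 0.08 = 3.92
Sum = 63.75
63.75 is ≥ 63.5 and < 84 → Proficient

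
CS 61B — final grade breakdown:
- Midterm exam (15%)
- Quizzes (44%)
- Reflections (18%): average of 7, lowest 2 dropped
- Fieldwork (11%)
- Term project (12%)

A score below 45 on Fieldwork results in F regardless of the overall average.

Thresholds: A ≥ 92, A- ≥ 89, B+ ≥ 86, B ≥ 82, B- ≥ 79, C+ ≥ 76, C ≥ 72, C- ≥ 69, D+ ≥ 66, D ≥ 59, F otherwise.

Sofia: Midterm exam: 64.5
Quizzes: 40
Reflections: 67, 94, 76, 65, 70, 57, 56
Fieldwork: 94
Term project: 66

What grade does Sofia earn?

Reflections: drop 56, 57 → average of remaining 5 = 372/5 = 74.4
Fieldwork score 94 ≥ 45: minimum met.
Weighted total:
  Midterm exam 64.5 × 0.15 = 9.675
  Quizzes 40 × 0.44 = 17.6
  Reflections 74.4 × 0.18 = 13.392
  Fieldwork 94 × 0.11 = 10.34
  Term project 66 × 0.12 = 7.92
Sum = 58.927
58.927 < 59 → F

F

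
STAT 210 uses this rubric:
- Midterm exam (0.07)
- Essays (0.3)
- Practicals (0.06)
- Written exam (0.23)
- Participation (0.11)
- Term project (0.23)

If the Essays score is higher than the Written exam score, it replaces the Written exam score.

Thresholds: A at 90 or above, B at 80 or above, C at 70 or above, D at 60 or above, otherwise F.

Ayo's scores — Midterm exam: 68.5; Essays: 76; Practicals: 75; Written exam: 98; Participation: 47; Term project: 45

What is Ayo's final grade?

Essays (76) ≤ Written exam (98), so Written exam stays at 98.
Weighted total:
  Midterm exam 68.5 × 0.07 = 4.795
  Essays 76 × 0.3 = 22.8
  Practicals 75 × 0.06 = 4.5
  Written exam 98 × 0.23 = 22.54
  Participation 47 × 0.11 = 5.17
  Term project 45 × 0.23 = 10.35
Sum = 70.155
70.155 is ≥ 70 and < 80 → C

C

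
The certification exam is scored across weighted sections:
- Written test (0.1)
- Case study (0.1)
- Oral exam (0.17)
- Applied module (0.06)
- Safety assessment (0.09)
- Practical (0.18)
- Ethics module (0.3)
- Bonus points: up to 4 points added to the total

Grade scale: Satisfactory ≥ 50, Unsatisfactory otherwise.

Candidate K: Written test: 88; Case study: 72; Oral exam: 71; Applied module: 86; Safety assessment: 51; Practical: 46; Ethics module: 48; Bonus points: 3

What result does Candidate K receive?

Weighted total:
  Written test 88 × 0.1 = 8.8
  Case study 72 × 0.1 = 7.2
  Oral exam 71 × 0.17 = 12.07
  Applied module 86 × 0.06 = 5.16
  Safety assessment 51 × 0.09 = 4.59
  Practical 46 × 0.18 = 8.28
  Ethics module 48 × 0.3 = 14.4
Sum = 60.5
Bonus points: 60.5 + 3 = 63.5
63.5 ≥ 50 → Satisfactory

Satisfactory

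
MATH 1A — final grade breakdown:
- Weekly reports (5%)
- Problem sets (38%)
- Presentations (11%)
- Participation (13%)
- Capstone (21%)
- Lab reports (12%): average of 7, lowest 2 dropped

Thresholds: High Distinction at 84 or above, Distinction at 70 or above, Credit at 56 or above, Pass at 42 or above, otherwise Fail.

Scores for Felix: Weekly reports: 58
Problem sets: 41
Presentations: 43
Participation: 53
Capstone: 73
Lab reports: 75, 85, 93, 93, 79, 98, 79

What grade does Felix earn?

Credit

Lab reports: drop 75, 79 → average of remaining 5 = 448/5 = 89.6
Weighted total:
  Weekly reports 58 × 0.05 = 2.9
  Problem sets 41 × 0.38 = 15.58
  Presentations 43 × 0.11 = 4.73
  Participation 53 × 0.13 = 6.89
  Capstone 73 × 0.21 = 15.33
  Lab reports 89.6 × 0.12 = 10.752
Sum = 56.182
56.182 is ≥ 56 and < 70 → Credit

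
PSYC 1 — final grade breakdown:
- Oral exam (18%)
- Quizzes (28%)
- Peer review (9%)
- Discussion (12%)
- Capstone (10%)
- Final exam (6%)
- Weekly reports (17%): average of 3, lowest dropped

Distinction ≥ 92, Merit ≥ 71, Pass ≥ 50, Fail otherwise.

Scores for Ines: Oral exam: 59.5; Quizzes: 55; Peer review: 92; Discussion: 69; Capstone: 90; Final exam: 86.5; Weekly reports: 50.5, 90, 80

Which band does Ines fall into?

Weekly reports: drop 50.5 → average of remaining 2 = 170/2 = 85
Weighted total:
  Oral exam 59.5 × 0.18 = 10.71
  Quizzes 55 × 0.28 = 15.4
  Peer review 92 × 0.09 = 8.28
  Discussion 69 × 0.12 = 8.28
  Capstone 90 × 0.1 = 9
  Final exam 86.5 × 0.06 = 5.19
  Weekly reports 85 × 0.17 = 14.45
Sum = 71.31
71.31 is ≥ 71 and < 92 → Merit

Merit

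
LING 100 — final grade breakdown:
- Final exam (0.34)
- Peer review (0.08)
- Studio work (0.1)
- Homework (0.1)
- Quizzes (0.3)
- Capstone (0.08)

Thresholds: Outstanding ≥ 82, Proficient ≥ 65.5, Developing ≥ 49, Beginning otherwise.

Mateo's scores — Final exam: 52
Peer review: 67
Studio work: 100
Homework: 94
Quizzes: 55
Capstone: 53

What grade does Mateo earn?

Developing

Weighted total:
  Final exam 52 × 0.34 = 17.68
  Peer review 67 × 0.08 = 5.36
  Studio work 100 × 0.1 = 10
  Homework 94 × 0.1 = 9.4
  Quizzes 55 × 0.3 = 16.5
  Capstone 53 × 0.08 = 4.24
Sum = 63.18
63.18 is ≥ 49 and < 65.5 → Developing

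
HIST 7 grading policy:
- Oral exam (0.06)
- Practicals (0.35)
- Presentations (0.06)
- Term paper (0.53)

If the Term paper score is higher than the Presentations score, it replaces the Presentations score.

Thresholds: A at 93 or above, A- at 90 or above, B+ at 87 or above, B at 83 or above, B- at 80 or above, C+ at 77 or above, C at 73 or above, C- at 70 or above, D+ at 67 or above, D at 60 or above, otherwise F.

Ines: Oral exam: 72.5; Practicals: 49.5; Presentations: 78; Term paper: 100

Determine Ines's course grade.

B-

Term paper (100) > Presentations (78), so Presentations counts as 100.
Weighted total:
  Oral exam 72.5 × 0.06 = 4.35
  Practicals 49.5 × 0.35 = 17.325
  Presentations 100 × 0.06 = 6
  Term paper 100 × 0.53 = 53
Sum = 80.675
80.675 is ≥ 80 and < 83 → B-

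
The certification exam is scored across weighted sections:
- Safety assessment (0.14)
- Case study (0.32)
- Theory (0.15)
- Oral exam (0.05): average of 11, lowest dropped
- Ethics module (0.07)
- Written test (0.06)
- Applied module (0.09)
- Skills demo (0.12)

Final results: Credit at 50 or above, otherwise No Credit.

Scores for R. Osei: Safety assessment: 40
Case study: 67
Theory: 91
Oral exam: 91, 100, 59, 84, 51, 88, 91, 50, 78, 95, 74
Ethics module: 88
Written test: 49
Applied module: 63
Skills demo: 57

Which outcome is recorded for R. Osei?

Oral exam: drop 50 → average of remaining 10 = 811/10 = 81.1
Weighted total:
  Safety assessment 40 × 0.14 = 5.6
  Case study 67 × 0.32 = 21.44
  Theory 91 × 0.15 = 13.65
  Oral exam 81.1 × 0.05 = 4.055
  Ethics module 88 × 0.07 = 6.16
  Written test 49 × 0.06 = 2.94
  Applied module 63 × 0.09 = 5.67
  Skills demo 57 × 0.12 = 6.84
Sum = 66.355
66.355 ≥ 50 → Credit

Credit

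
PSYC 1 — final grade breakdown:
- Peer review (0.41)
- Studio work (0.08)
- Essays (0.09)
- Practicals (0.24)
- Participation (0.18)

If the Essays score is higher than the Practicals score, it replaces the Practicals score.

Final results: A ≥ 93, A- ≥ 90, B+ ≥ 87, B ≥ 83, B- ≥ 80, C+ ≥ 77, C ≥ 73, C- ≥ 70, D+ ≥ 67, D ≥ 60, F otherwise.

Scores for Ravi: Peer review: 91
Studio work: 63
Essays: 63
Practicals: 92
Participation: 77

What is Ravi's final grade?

B

Essays (63) ≤ Practicals (92), so Practicals stays at 92.
Weighted total:
  Peer review 91 × 0.41 = 37.31
  Studio work 63 × 0.08 = 5.04
  Essays 63 × 0.09 = 5.67
  Practicals 92 × 0.24 = 22.08
  Participation 77 × 0.18 = 13.86
Sum = 83.96
83.96 is ≥ 83 and < 87 → B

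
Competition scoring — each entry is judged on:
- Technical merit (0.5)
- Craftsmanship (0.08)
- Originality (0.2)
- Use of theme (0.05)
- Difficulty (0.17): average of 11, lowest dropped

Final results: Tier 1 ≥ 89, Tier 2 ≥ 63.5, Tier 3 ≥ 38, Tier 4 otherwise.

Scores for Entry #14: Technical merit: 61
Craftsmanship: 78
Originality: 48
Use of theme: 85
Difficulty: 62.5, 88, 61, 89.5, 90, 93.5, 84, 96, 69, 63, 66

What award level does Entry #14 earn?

Tier 2

Difficulty: drop 61 → average of remaining 10 = 801.5/10 = 80.15
Weighted total:
  Technical merit 61 × 0.5 = 30.5
  Craftsmanship 78 × 0.08 = 6.24
  Originality 48 × 0.2 = 9.6
  Use of theme 85 × 0.05 = 4.25
  Difficulty 80.15 × 0.17 = 13.6255
Sum = 64.2155
64.2155 is ≥ 63.5 and < 89 → Tier 2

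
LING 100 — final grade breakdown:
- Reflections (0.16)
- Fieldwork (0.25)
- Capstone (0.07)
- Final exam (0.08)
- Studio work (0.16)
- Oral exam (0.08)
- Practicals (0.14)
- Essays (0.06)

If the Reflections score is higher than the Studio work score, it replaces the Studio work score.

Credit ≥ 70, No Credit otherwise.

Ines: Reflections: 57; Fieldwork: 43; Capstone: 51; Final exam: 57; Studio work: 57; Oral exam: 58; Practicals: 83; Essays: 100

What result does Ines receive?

Reflections (57) ≤ Studio work (57), so Studio work stays at 57.
Weighted total:
  Reflections 57 × 0.16 = 9.12
  Fieldwork 43 × 0.25 = 10.75
  Capstone 51 × 0.07 = 3.57
  Final exam 57 × 0.08 = 4.56
  Studio work 57 × 0.16 = 9.12
  Oral exam 58 × 0.08 = 4.64
  Practicals 83 × 0.14 = 11.62
  Essays 100 × 0.06 = 6
Sum = 59.38
59.38 < 70 → No Credit

No Credit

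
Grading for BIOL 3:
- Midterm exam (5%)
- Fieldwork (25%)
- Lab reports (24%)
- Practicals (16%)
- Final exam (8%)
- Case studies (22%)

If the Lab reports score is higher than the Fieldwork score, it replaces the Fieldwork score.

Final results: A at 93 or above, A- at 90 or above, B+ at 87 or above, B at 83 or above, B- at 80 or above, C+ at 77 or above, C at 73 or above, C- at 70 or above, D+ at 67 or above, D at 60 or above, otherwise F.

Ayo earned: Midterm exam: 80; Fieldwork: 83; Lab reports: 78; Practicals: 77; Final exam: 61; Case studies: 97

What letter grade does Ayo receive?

B-

Lab reports (78) ≤ Fieldwork (83), so Fieldwork stays at 83.
Weighted total:
  Midterm exam 80 × 0.05 = 4
  Fieldwork 83 × 0.25 = 20.75
  Lab reports 78 × 0.24 = 18.72
  Practicals 77 × 0.16 = 12.32
  Final exam 61 × 0.08 = 4.88
  Case studies 97 × 0.22 = 21.34
Sum = 82.01
82.01 is ≥ 80 and < 83 → B-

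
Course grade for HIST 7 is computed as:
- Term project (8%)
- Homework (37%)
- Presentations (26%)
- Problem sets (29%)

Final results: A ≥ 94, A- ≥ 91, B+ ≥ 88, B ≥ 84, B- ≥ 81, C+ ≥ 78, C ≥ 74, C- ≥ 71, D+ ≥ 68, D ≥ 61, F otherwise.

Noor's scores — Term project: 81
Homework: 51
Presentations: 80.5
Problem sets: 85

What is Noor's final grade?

D+

Weighted total:
  Term project 81 × 0.08 = 6.48
  Homework 51 × 0.37 = 18.87
  Presentations 80.5 × 0.26 = 20.93
  Problem sets 85 × 0.29 = 24.65
Sum = 70.93
70.93 is ≥ 68 and < 71 → D+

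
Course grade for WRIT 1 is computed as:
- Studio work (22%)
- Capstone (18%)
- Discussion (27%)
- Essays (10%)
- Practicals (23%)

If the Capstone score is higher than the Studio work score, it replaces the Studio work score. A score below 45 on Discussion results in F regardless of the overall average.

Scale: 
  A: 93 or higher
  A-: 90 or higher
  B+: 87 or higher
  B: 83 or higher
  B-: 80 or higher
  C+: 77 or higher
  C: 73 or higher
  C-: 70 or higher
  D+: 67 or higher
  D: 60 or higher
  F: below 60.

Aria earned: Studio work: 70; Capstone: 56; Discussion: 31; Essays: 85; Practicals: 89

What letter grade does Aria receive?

F

Capstone (56) ≤ Studio work (70), so Studio work stays at 70.
Discussion score 31 < 45: minimum not met.
Weighted total:
  Studio work 70 × 0.22 = 15.4
  Capstone 56 × 0.18 = 10.08
  Discussion 31 × 0.27 = 8.37
  Essays 85 × 0.1 = 8.5
  Practicals 89 × 0.23 = 20.47
Sum = 62.82
Because the Discussion minimum was not met, the result is F.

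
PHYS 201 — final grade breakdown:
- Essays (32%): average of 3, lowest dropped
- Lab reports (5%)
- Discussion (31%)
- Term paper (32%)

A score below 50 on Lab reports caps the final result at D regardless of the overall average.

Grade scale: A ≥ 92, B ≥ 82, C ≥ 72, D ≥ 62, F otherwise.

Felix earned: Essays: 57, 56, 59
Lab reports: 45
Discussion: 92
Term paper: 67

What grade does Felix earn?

D

Essays: drop 56 → average of remaining 2 = 116/2 = 58
Lab reports score 45 < 50: minimum not met.
Weighted total:
  Essays 58 × 0.32 = 18.56
  Lab reports 45 × 0.05 = 2.25
  Discussion 92 × 0.31 = 28.52
  Term paper 67 × 0.32 = 21.44
Sum = 70.77
70.77 would be D; cap at D applies → D.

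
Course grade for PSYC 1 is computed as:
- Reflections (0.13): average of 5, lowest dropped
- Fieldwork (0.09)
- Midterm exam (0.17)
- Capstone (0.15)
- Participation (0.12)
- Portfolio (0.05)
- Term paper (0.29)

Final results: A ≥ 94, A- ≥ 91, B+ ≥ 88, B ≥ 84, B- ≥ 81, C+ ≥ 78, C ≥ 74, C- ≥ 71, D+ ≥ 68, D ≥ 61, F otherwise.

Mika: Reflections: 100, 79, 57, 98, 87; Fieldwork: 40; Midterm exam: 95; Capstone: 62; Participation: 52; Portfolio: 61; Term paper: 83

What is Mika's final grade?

C

Reflections: drop 57 → average of remaining 4 = 364/4 = 91
Weighted total:
  Reflections 91 × 0.13 = 11.83
  Fieldwork 40 × 0.09 = 3.6
  Midterm exam 95 × 0.17 = 16.15
  Capstone 62 × 0.15 = 9.3
  Participation 52 × 0.12 = 6.24
  Portfolio 61 × 0.05 = 3.05
  Term paper 83 × 0.29 = 24.07
Sum = 74.24
74.24 is ≥ 74 and < 78 → C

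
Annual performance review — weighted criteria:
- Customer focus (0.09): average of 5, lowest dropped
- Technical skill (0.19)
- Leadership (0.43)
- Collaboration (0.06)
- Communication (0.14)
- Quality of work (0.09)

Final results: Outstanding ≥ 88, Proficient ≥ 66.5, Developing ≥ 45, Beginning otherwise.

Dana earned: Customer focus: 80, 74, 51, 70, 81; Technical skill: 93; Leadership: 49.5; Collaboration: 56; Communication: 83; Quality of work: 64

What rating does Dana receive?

Customer focus: drop 51 → average of remaining 4 = 305/4 = 76.25
Weighted total:
  Customer focus 76.25 × 0.09 = 6.8625
  Technical skill 93 × 0.19 = 17.67
  Leadership 49.5 × 0.43 = 21.285
  Collaboration 56 × 0.06 = 3.36
  Communication 83 × 0.14 = 11.62
  Quality of work 64 × 0.09 = 5.76
Sum = 66.5575
66.5575 is ≥ 66.5 and < 88 → Proficient

Proficient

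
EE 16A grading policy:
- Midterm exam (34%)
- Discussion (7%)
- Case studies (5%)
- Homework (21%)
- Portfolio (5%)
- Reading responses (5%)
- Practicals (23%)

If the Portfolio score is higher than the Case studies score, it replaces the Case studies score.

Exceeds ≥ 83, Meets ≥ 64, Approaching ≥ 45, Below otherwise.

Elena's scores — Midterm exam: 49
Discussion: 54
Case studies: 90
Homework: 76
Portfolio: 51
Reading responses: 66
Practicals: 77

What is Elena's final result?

Portfolio (51) ≤ Case studies (90), so Case studies stays at 90.
Weighted total:
  Midterm exam 49 × 0.34 = 16.66
  Discussion 54 × 0.07 = 3.78
  Case studies 90 × 0.05 = 4.5
  Homework 76 × 0.21 = 15.96
  Portfolio 51 × 0.05 = 2.55
  Reading responses 66 × 0.05 = 3.3
  Practicals 77 × 0.23 = 17.71
Sum = 64.46
64.46 is ≥ 64 and < 83 → Meets

Meets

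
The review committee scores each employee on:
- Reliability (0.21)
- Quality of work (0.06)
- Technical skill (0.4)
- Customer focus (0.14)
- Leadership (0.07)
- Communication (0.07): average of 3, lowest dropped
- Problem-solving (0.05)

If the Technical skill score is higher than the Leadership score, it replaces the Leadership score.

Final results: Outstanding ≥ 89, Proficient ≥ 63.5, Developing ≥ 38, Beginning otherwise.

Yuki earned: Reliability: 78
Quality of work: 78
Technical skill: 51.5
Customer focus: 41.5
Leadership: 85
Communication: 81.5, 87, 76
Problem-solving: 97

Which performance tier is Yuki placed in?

Proficient

Communication: drop 76 → average of remaining 2 = 168.5/2 = 84.25
Technical skill (51.5) ≤ Leadership (85), so Leadership stays at 85.
Weighted total:
  Reliability 78 × 0.21 = 16.38
  Quality of work 78 × 0.06 = 4.68
  Technical skill 51.5 × 0.4 = 20.6
  Customer focus 41.5 × 0.14 = 5.81
  Leadership 85 × 0.07 = 5.95
  Communication 84.25 × 0.07 = 5.8975
  Problem-solving 97 × 0.05 = 4.85
Sum = 64.1675
64.1675 is ≥ 63.5 and < 89 → Proficient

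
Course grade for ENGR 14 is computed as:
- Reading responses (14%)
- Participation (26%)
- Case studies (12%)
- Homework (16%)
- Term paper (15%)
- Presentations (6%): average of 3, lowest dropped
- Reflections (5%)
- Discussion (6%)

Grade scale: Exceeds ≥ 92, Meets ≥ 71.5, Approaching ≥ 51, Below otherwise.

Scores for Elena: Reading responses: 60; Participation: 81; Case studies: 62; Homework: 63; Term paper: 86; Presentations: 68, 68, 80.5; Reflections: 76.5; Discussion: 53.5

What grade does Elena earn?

Presentations: drop 68 → average of remaining 2 = 148.5/2 = 74.25
Weighted total:
  Reading responses 60 × 0.14 = 8.4
  Participation 81 × 0.26 = 21.06
  Case studies 62 × 0.12 = 7.44
  Homework 63 × 0.16 = 10.08
  Term paper 86 × 0.15 = 12.9
  Presentations 74.25 × 0.06 = 4.455
  Reflections 76.5 × 0.05 = 3.825
  Discussion 53.5 × 0.06 = 3.21
Sum = 71.37
71.37 is ≥ 51 and < 71.5 → Approaching

Approaching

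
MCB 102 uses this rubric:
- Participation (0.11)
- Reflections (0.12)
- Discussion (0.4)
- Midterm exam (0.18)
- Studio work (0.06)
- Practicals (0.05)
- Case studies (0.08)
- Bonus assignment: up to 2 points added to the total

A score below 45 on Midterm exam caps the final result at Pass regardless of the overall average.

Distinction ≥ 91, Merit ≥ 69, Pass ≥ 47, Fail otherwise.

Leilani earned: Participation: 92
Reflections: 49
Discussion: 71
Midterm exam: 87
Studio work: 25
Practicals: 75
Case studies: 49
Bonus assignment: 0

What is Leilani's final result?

Merit

Midterm exam score 87 ≥ 45: minimum met.
Weighted total:
  Participation 92 × 0.11 = 10.12
  Reflections 49 × 0.12 = 5.88
  Discussion 71 × 0.4 = 28.4
  Midterm exam 87 × 0.18 = 15.66
  Studio work 25 × 0.06 = 1.5
  Practicals 75 × 0.05 = 3.75
  Case studies 49 × 0.08 = 3.92
Sum = 69.23
Bonus assignment: 69.23 + 0 = 69.23
69.23 is ≥ 69 and < 91 → Merit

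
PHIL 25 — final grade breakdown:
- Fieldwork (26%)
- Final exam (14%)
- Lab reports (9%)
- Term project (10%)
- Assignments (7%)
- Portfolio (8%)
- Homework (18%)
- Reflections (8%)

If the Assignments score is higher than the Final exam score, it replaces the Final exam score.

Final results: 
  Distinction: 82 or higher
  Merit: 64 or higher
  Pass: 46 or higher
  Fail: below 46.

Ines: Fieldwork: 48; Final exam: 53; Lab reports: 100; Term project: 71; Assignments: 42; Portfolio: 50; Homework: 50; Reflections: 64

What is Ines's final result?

Pass

Assignments (42) ≤ Final exam (53), so Final exam stays at 53.
Weighted total:
  Fieldwork 48 × 0.26 = 12.48
  Final exam 53 × 0.14 = 7.42
  Lab reports 100 × 0.09 = 9
  Term project 71 × 0.1 = 7.1
  Assignments 42 × 0.07 = 2.94
  Portfolio 50 × 0.08 = 4
  Homework 50 × 0.18 = 9
  Reflections 64 × 0.08 = 5.12
Sum = 57.06
57.06 is ≥ 46 and < 64 → Pass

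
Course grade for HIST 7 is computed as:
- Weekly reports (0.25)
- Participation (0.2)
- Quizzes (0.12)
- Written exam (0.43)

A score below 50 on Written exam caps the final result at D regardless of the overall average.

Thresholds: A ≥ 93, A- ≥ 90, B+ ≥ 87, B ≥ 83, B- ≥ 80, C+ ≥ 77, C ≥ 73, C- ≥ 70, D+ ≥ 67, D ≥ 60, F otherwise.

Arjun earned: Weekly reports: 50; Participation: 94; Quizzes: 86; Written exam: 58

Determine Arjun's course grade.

D

Written exam score 58 ≥ 50: minimum met.
Weighted total:
  Weekly reports 50 × 0.25 = 12.5
  Participation 94 × 0.2 = 18.8
  Quizzes 86 × 0.12 = 10.32
  Written exam 58 × 0.43 = 24.94
Sum = 66.56
66.56 is ≥ 60 and < 67 → D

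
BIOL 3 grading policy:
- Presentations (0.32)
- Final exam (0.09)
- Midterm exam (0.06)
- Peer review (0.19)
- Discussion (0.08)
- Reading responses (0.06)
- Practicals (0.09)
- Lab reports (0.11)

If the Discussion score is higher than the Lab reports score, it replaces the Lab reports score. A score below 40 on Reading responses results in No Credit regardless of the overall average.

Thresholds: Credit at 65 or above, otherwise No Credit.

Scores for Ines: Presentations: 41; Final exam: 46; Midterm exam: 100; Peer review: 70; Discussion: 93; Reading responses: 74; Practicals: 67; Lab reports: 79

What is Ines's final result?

Discussion (93) > Lab reports (79), so Lab reports counts as 93.
Reading responses score 74 ≥ 40: minimum met.
Weighted total:
  Presentations 41 × 0.32 = 13.12
  Final exam 46 × 0.09 = 4.14
  Midterm exam 100 × 0.06 = 6
  Peer review 70 × 0.19 = 13.3
  Discussion 93 × 0.08 = 7.44
  Reading responses 74 × 0.06 = 4.44
  Practicals 67 × 0.09 = 6.03
  Lab reports 93 × 0.11 = 10.23
Sum = 64.7
64.7 < 65 → No Credit

No Credit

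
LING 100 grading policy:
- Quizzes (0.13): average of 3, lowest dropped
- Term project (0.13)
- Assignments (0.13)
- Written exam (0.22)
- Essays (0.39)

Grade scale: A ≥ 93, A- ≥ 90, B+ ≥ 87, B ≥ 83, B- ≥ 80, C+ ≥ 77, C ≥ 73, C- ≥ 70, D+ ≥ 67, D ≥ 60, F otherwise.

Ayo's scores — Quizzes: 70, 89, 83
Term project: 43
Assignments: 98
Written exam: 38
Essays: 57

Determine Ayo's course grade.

Quizzes: drop 70 → average of remaining 2 = 172/2 = 86
Weighted total:
  Quizzes 86 × 0.13 = 11.18
  Term project 43 × 0.13 = 5.59
  Assignments 98 × 0.13 = 12.74
  Written exam 38 × 0.22 = 8.36
  Essays 57 × 0.39 = 22.23
Sum = 60.1
60.1 is ≥ 60 and < 67 → D

D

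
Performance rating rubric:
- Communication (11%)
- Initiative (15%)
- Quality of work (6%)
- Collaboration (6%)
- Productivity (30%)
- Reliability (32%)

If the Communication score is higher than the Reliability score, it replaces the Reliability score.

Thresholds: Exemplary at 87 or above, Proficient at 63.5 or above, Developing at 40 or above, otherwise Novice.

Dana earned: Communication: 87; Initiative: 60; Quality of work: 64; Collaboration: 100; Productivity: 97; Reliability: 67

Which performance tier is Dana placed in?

Communication (87) > Reliability (67), so Reliability counts as 87.
Weighted total:
  Communication 87 × 0.11 = 9.57
  Initiative 60 × 0.15 = 9
  Quality of work 64 × 0.06 = 3.84
  Collaboration 100 × 0.06 = 6
  Productivity 97 × 0.3 = 29.1
  Reliability 87 × 0.32 = 27.84
Sum = 85.35
85.35 is ≥ 63.5 and < 87 → Proficient

Proficient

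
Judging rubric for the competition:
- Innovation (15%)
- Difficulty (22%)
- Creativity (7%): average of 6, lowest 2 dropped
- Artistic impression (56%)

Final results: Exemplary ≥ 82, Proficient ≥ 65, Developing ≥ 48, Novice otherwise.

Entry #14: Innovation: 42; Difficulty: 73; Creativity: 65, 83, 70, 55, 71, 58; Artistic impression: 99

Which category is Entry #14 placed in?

Creativity: drop 55, 58 → average of remaining 4 = 289/4 = 72.25
Weighted total:
  Innovation 42 × 0.15 = 6.3
  Difficulty 73 × 0.22 = 16.06
  Creativity 72.25 × 0.07 = 5.0575
  Artistic impression 99 × 0.56 = 55.44
Sum = 82.8575
82.8575 ≥ 82 → Exemplary

Exemplary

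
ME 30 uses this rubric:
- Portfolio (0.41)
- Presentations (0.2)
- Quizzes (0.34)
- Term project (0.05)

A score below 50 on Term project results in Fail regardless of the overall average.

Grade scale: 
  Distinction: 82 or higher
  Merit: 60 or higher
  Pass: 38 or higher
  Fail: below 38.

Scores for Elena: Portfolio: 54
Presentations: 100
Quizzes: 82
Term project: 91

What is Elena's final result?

Term project score 91 ≥ 50: minimum met.
Weighted total:
  Portfolio 54 × 0.41 = 22.14
  Presentations 100 × 0.2 = 20
  Quizzes 82 × 0.34 = 27.88
  Term project 91 × 0.05 = 4.55
Sum = 74.57
74.57 is ≥ 60 and < 82 → Merit

Merit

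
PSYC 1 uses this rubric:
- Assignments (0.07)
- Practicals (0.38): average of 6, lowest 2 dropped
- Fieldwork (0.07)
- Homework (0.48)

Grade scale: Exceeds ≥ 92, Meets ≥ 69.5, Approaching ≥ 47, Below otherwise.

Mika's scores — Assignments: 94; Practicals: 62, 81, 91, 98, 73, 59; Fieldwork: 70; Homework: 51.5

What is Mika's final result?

Approaching

Practicals: drop 59, 62 → average of remaining 4 = 343/4 = 85.75
Weighted total:
  Assignments 94 × 0.07 = 6.58
  Practicals 85.75 × 0.38 = 32.585
  Fieldwork 70 × 0.07 = 4.9
  Homework 51.5 × 0.48 = 24.72
Sum = 68.785
68.785 is ≥ 47 and < 69.5 → Approaching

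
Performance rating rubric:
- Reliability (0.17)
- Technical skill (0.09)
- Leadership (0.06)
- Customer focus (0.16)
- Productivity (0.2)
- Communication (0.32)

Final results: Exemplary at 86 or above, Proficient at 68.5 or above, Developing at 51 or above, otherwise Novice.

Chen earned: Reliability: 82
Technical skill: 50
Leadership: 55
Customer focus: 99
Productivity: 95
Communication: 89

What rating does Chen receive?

Weighted total:
  Reliability 82 × 0.17 = 13.94
  Technical skill 50 × 0.09 = 4.5
  Leadership 55 × 0.06 = 3.3
  Customer focus 99 × 0.16 = 15.84
  Productivity 95 × 0.2 = 19
  Communication 89 × 0.32 = 28.48
Sum = 85.06
85.06 is ≥ 68.5 and < 86 → Proficient

Proficient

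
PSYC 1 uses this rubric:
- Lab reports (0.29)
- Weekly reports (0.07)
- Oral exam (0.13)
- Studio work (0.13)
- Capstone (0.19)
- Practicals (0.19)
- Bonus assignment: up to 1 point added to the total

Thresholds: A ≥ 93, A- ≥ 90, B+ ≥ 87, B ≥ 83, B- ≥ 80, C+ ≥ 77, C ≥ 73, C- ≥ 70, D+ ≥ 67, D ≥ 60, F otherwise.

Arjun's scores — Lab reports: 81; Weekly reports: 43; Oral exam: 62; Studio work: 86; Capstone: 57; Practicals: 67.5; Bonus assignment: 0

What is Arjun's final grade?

Weighted total:
  Lab reports 81 × 0.29 = 23.49
  Weekly reports 43 × 0.07 = 3.01
  Oral exam 62 × 0.13 = 8.06
  Studio work 86 × 0.13 = 11.18
  Capstone 57 × 0.19 = 10.83
  Practicals 67.5 × 0.19 = 12.825
Sum = 69.395
Bonus assignment: 69.395 + 0 = 69.395
69.395 is ≥ 67 and < 70 → D+

D+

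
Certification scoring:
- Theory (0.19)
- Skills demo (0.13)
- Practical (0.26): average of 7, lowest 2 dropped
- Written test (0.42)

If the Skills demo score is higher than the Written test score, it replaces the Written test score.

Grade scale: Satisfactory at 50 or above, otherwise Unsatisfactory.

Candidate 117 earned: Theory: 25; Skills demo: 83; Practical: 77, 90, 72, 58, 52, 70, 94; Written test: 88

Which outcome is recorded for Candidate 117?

Practical: drop 52, 58 → average of remaining 5 = 403/5 = 80.6
Skills demo (83) ≤ Written test (88), so Written test stays at 88.
Weighted total:
  Theory 25 × 0.19 = 4.75
  Skills demo 83 × 0.13 = 10.79
  Practical 80.6 × 0.26 = 20.956
  Written test 88 × 0.42 = 36.96
Sum = 73.456
73.456 ≥ 50 → Satisfactory

Satisfactory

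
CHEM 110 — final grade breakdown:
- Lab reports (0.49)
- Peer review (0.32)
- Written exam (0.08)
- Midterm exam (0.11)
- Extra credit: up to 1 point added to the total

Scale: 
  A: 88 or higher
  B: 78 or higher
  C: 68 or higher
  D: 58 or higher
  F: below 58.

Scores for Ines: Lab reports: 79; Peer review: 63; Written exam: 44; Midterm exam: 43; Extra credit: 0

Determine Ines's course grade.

D

Weighted total:
  Lab reports 79 × 0.49 = 38.71
  Peer review 63 × 0.32 = 20.16
  Written exam 44 × 0.08 = 3.52
  Midterm exam 43 × 0.11 = 4.73
Sum = 67.12
Extra credit: 67.12 + 0 = 67.12
67.12 is ≥ 58 and < 68 → D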